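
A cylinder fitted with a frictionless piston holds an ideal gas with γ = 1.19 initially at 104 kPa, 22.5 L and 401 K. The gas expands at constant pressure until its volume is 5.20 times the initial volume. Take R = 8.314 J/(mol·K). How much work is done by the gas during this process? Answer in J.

9830 J

n = P₁V₁/(RT₁) = 104×22.5/(8.314×401) = 0.702 mol.
Isobaric: P stays 104 kPa; V/T = const ⇒ T₂ = 2090 K, V₂ = 117 L.
W = PΔV = 104×(117−22.5) kPa·L = 9830 J.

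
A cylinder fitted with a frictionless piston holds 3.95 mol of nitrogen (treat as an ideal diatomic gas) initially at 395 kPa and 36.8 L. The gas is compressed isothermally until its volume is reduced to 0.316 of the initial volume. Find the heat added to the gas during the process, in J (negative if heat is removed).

T₁ = P₁V₁/(nR) = 395×36.8/(3.95×8.314) = 443 K.
Isothermal: T stays 443 K; PV = const ⇒ V₂ = 11.6 L, P₂ = 1250 kPa.
ΔU = 0 (ideal gas, T constant).
W = nRT ln(V₂/V₁) = 3.95×8.314×443×ln(0.316) = -16700 J.
Q = ΔU + W = -16700 J.

-16700 J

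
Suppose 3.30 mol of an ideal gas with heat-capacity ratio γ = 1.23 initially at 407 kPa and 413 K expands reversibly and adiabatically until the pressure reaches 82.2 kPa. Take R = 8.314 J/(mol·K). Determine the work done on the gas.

-12700 J

V₁ = nRT₁/P₁ = 3.30×8.314×413/407 = 27.8 L.
Adiabatic: T₂/T₁ = (P₂/P₁)^((γ−1)/γ) ⇒ T₂ = 413×(0.202)^0.187 = 306 K; V₂ = 102 L.
ΔU = nCvΔT = 3.30×36.1×(306−413) = -12700 J.
Q = 0 for an adiabatic process, so W = −ΔU = 12700 J.
Work done on the gas = −W_by = -12700 J.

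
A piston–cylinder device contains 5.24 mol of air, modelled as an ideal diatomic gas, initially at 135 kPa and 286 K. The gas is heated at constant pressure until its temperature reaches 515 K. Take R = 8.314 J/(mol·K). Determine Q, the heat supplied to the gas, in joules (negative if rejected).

V₁ = nRT₁/P₁ = 5.24×8.314×286/135 = 92.3 L.
Isobaric: P stays 135 kPa; V/T = const ⇒ T₂ = 515 K, V₂ = 166 L.
W = PΔV = 135×(166−92.3) kPa·L = 9980 J.
ΔU = nCvΔT = 5.24×20.8×(515−286) = 24900 J.
Q = ΔU + W = nCpΔT = 34900 J.

34900 J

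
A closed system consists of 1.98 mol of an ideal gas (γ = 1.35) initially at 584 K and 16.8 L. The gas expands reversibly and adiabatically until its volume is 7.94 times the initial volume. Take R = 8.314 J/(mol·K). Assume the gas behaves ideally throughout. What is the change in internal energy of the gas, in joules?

P₁ = nRT₁/V₁ = 1.98×8.314×584/16.8 = 572 kPa.
Adiabatic: TV^(γ−1) = const ⇒ T₂ = 584×(0.126)^0.350 = 283 K; PV^γ = const ⇒ P₂ = 34.9 kPa.
For an ideal gas ΔU = nCvΔT with Cv = R/(γ−1) = 23.8 J/(mol·K).
ΔU = 1.98×23.8×(283−584) = -14200 J.

-14200 J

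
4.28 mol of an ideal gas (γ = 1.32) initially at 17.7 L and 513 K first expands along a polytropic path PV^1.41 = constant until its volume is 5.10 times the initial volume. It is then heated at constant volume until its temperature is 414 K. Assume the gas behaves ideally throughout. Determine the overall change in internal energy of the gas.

P₁ = nRT₁/V₁ = 4.28×8.314×513/17.7 = 1030 kPa.
Step 1 — Polytropic n=1.41: T₂ = T₁(V₁/V₂)^(n−1) = 513×(0.196)^0.41 = 263 K; P₂ = P₁(V₁/V₂)^n = 104 kPa.
W = (P₁V₁−P₂V₂)/(n−1) = (1030×17.7−104×90.3)/0.41 = 21700 J.
ΔU = nCvΔT = 4.28×26.0×(263−513) = -27800 J.
Q = ΔU + W = -6100 J.
State after step 1: P = 104 kPa, V = 90.3 L, T = 263 K.
Step 2 — Isochoric: V stays 90.3 L; P/T = const ⇒ T₂ = 414 K, P₂ = 163 kPa.
W = 0 (no volume change).
ΔU = nCvΔT = 4.28×26.0×(414−263) = 16800 J.
Q = ΔU = 16800 J.
Net over both steps: W = 21700 J, Q = 10700 J, ΔU = -11000 J.

-11000 J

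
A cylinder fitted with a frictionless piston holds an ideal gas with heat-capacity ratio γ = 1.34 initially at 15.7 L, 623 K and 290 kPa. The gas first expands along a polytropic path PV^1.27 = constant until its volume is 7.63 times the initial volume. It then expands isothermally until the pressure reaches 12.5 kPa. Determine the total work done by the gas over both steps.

8600 J

n = P₁V₁/(RT₁) = 290×15.7/(8.314×623) = 0.879 mol.
Step 1 — Polytropic n=1.27: T₂ = T₁(V₁/V₂)^(n−1) = 623×(0.131)^0.27 = 360 K; P₂ = P₁(V₁/V₂)^n = 22.0 kPa.
W = (P₁V₁−P₂V₂)/(n−1) = (290×15.7−22.0×120)/0.27 = 7120 J.
ΔU = nCvΔT = 0.879×24.5×(360−623) = -5650 J.
Q = ΔU + W = 1470 J.
State after step 1: P = 22.0 kPa, V = 120 L, T = 360 K.
Step 2 — Isothermal: T stays 360 K; PV = const ⇒ V₂ = 210 L, P₂ = 12.5 kPa.
ΔU = 0 (ideal gas, T constant).
W = nRT ln(V₂/V₁) = 0.879×8.314×360×ln(1.76) = 1480 J.
Q = ΔU + W = 1480 J.
Net over both steps: W = 8600 J, Q = 2950 J, ΔU = -5650 J.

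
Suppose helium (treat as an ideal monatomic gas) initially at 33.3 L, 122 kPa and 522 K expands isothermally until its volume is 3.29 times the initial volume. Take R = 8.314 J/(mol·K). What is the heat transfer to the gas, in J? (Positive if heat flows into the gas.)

n = P₁V₁/(RT₁) = 122×33.3/(8.314×522) = 0.936 mol.
Isothermal: T stays 522 K; PV = const ⇒ V₂ = 110 L, P₂ = 37.1 kPa.
ΔU = 0 (ideal gas, T constant).
W = nRT ln(V₂/V₁) = 0.936×8.314×522×ln(3.29) = 4840 J.
Q = ΔU + W = 4840 J.

4840 J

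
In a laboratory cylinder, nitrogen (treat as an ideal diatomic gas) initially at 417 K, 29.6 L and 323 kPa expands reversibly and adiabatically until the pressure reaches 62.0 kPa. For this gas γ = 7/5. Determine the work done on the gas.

-8990 J

n = P₁V₁/(RT₁) = 323×29.6/(8.314×417) = 2.76 mol.
Adiabatic: T₂/T₁ = (P₂/P₁)^((γ−1)/γ) ⇒ T₂ = 417×(0.192)^0.286 = 260 K; V₂ = 96.2 L.
ΔU = nCvΔT = 2.76×20.8×(260−417) = -8990 J.
Q = 0 for an adiabatic process, so W = −ΔU = 8990 J.
Work done on the gas = −W_by = -8990 J.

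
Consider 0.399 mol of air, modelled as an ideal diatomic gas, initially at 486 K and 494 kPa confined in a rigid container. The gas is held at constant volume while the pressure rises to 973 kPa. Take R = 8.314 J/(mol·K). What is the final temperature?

V₁ = nRT₁/P₁ = 0.399×8.314×486/494 = 3.26 L.
Isochoric: V stays 3.26 L; P/T = const ⇒ T₂ = 957 K, P₂ = 973 kPa.

957 K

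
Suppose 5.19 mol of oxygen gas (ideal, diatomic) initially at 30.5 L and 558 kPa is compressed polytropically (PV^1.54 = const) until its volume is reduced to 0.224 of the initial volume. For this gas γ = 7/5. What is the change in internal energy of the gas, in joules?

52900 J

T₁ = P₁V₁/(nR) = 558×30.5/(5.19×8.314) = 394 K.
Polytropic n=1.54: T₂ = T₁(V₁/V₂)^(n−1) = 394×(4.46)^0.54 = 885 K; P₂ = P₁(V₁/V₂)^n = 5590 kPa.
For an ideal gas ΔU = nCvΔT with Cv = (5/2)R = 20.8 J/(mol·K).
ΔU = 5.19×20.8×(885−394) = 52900 J.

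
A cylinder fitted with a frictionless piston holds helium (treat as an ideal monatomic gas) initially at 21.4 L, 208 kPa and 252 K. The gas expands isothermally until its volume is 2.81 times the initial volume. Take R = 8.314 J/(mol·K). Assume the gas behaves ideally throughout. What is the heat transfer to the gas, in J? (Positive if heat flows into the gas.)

4600 J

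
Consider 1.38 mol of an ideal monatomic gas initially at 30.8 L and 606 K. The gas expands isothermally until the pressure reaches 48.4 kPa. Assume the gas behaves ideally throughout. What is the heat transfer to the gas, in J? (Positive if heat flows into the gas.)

P₁ = nRT₁/V₁ = 1.38×8.314×606/30.8 = 226 kPa.
Isothermal: T stays 606 K; PV = const ⇒ V₂ = 144 L, P₂ = 48.4 kPa.
ΔU = 0 (ideal gas, T constant).
W = nRT ln(V₂/V₁) = 1.38×8.314×606×ln(4.66) = 10700 J.
Q = ΔU + W = 10700 J.

10700 J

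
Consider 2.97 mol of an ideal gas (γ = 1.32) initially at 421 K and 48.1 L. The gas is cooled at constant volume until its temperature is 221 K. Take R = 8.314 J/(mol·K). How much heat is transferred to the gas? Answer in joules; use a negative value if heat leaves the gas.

P₁ = nRT₁/V₁ = 2.97×8.314×421/48.1 = 216 kPa.
Isochoric: V stays 48.1 L; P/T = const ⇒ T₂ = 221 K, P₂ = 113 kPa.
W = 0 (no volume change).
ΔU = nCvΔT = 2.97×26.0×(221−421) = -15400 J.
Q = ΔU = -15400 J.

-15400 J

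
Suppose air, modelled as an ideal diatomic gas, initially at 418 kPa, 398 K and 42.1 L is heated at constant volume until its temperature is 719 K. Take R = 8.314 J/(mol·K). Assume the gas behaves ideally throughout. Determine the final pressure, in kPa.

Isochoric: V stays 42.1 L; P/T = const ⇒ T₂ = 719 K, P₂ = 755 kPa.

755 kPa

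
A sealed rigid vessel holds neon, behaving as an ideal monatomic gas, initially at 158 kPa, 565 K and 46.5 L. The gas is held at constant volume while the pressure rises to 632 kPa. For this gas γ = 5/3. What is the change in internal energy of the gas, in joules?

n = P₁V₁/(RT₁) = 158×46.5/(8.314×565) = 1.56 mol.
Isochoric: V stays 46.5 L; P/T = const ⇒ T₂ = 2260 K, P₂ = 632 kPa.
For an ideal gas ΔU = nCvΔT with Cv = (3/2)R = 12.5 J/(mol·K).
ΔU = 1.56×12.5×(2260−565) = 33100 J.

33100 J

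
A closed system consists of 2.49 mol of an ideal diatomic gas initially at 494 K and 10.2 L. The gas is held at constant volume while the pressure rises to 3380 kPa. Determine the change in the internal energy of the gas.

60600 J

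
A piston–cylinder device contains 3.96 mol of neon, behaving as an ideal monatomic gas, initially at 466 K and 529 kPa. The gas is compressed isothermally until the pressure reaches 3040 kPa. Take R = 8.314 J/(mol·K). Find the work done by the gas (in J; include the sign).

V₁ = nRT₁/P₁ = 3.96×8.314×466/529 = 29.0 L.
Isothermal: T stays 466 K; PV = const ⇒ V₂ = 5.05 L, P₂ = 3040 kPa.
W = nRT ln(V₂/V₁) = 3.96×8.314×466×ln(0.174) = -26800 J.

-26800 J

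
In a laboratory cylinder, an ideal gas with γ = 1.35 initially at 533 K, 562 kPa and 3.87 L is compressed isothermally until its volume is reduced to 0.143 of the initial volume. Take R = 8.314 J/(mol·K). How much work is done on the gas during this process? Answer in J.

n = P₁V₁/(RT₁) = 562×3.87/(8.314×533) = 0.491 mol.
Isothermal: T stays 533 K; PV = const ⇒ V₂ = 0.553 L, P₂ = 3930 kPa.
W = nRT ln(V₂/V₁) = 0.491×8.314×533×ln(0.143) = -4230 J.
Work done on the gas = −W_by = 4230 J.

4230 J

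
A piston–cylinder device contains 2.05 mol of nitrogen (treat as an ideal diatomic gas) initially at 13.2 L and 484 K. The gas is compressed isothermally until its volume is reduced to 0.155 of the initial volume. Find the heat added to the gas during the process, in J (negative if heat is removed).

-15400 J

P₁ = nRT₁/V₁ = 2.05×8.314×484/13.2 = 625 kPa.
Isothermal: T stays 484 K; PV = const ⇒ V₂ = 2.05 L, P₂ = 4030 kPa.
ΔU = 0 (ideal gas, T constant).
W = nRT ln(V₂/V₁) = 2.05×8.314×484×ln(0.155) = -15400 J.
Q = ΔU + W = -15400 J.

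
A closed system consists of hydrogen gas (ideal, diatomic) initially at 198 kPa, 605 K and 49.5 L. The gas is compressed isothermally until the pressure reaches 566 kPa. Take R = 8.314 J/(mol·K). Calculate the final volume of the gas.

Isothermal: T stays 605 K; PV = const ⇒ V₂ = 17.3 L, P₂ = 566 kPa.

17.3 L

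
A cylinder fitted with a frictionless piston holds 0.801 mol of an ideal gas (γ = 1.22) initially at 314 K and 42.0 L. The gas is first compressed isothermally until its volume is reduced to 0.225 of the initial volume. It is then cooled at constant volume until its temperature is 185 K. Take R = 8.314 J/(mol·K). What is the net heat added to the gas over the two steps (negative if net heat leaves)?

P₁ = nRT₁/V₁ = 0.801×8.314×314/42.0 = 49.8 kPa.
Step 1 — Isothermal: T stays 314 K; PV = const ⇒ V₂ = 9.45 L, P₂ = 221 kPa.
ΔU = 0 (ideal gas, T constant).
W = nRT ln(V₂/V₁) = 0.801×8.314×314×ln(0.225) = -3120 J.
Q = ΔU + W = -3120 J.
State after step 1: P = 221 kPa, V = 9.45 L, T = 314 K.
Step 2 — Isochoric: V stays 9.45 L; P/T = const ⇒ T₂ = 185 K, P₂ = 130 kPa.
W = 0 (no volume change).
ΔU = nCvΔT = 0.801×37.8×(185−314) = -3900 J.
Q = ΔU = -3900 J.
Net over both steps: W = -3120 J, Q = -7020 J, ΔU = -3900 J.

-7020 J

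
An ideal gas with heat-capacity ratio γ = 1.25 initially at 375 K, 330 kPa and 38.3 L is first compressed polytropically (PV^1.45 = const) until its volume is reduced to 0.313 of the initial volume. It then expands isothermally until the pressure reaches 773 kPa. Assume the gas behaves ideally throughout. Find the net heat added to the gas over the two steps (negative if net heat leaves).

33200 J

n = P₁V₁/(RT₁) = 330×38.3/(8.314×375) = 4.05 mol.
Step 1 — Polytropic n=1.45: T₂ = T₁(V₁/V₂)^(n−1) = 375×(3.19)^0.45 = 632 K; P₂ = P₁(V₁/V₂)^n = 1780 kPa.
W = (P₁V₁−P₂V₂)/(n−1) = (330×38.3−1780×12.0)/0.45 = -19300 J.
ΔU = nCvΔT = 4.05×33.3×(632−375) = 34700 J.
Q = ΔU + W = 15400 J.
State after step 1: P = 1780 kPa, V = 12.0 L, T = 632 K.
Step 2 — Isothermal: T stays 632 K; PV = const ⇒ V₂ = 27.6 L, P₂ = 773 kPa.
ΔU = 0 (ideal gas, T constant).
W = nRT ln(V₂/V₁) = 4.05×8.314×632×ln(2.30) = 17800 J.
Q = ΔU + W = 17800 J.
Net over both steps: W = -1530 J, Q = 33200 J, ΔU = 34700 J.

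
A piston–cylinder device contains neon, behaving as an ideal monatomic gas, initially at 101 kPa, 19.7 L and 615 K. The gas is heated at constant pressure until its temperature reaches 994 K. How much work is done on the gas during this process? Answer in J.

-1230 J

n = P₁V₁/(RT₁) = 101×19.7/(8.314×615) = 0.389 mol.
Isobaric: P stays 101 kPa; V/T = const ⇒ T₂ = 994 K, V₂ = 31.8 L.
W = PΔV = 101×(31.8−19.7) kPa·L = 1230 J.
Work done on the gas = −W_by = -1230 J.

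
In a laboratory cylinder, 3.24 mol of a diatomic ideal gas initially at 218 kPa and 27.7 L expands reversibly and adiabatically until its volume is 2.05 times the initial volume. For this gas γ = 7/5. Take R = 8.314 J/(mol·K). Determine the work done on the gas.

-3770 J

T₁ = P₁V₁/(nR) = 218×27.7/(3.24×8.314) = 224 K.
Adiabatic: TV^(γ−1) = const ⇒ T₂ = 224×(0.488)^0.400 = 168 K; PV^γ = const ⇒ P₂ = 79.8 kPa.
ΔU = nCvΔT = 3.24×20.8×(168−224) = -3770 J.
Q = 0 for an adiabatic process, so W = −ΔU = 3770 J.
Work done on the gas = −W_by = -3770 J.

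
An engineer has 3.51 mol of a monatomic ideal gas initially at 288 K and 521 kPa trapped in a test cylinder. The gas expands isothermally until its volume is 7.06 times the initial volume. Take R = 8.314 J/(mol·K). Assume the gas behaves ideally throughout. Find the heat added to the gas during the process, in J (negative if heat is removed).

V₁ = nRT₁/P₁ = 3.51×8.314×288/521 = 16.1 L.
Isothermal: T stays 288 K; PV = const ⇒ V₂ = 114 L, P₂ = 73.8 kPa.
ΔU = 0 (ideal gas, T constant).
W = nRT ln(V₂/V₁) = 3.51×8.314×288×ln(7.06) = 16400 J.
Q = ΔU + W = 16400 J.

16400 J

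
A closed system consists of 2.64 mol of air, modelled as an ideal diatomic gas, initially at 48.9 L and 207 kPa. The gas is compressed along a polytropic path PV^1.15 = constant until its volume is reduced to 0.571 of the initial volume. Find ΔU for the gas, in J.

2220 J

T₁ = P₁V₁/(nR) = 207×48.9/(2.64×8.314) = 461 K.
Polytropic n=1.15: T₂ = T₁(V₁/V₂)^(n−1) = 461×(1.75)^0.15 = 502 K; P₂ = P₁(V₁/V₂)^n = 394 kPa.
For an ideal gas ΔU = nCvΔT with Cv = (5/2)R = 20.8 J/(mol·K).
ΔU = 2.64×20.8×(502−461) = 2220 J.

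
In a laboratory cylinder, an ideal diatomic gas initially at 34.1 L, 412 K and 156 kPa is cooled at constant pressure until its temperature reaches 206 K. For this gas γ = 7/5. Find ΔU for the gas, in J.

n = P₁V₁/(RT₁) = 156×34.1/(8.314×412) = 1.55 mol.
Isobaric: P stays 156 kPa; V/T = const ⇒ T₂ = 206 K, V₂ = 17.1 L.
For an ideal gas ΔU = nCvΔT with Cv = (5/2)R = 20.8 J/(mol·K).
ΔU = 1.55×20.8×(206−412) = -6650 J.

-6650 J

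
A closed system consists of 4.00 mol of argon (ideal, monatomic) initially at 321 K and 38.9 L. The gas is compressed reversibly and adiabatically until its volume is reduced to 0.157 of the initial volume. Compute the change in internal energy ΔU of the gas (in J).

P₁ = nRT₁/V₁ = 4.00×8.314×321/38.9 = 274 kPa.
Adiabatic: TV^(γ−1) = const ⇒ T₂ = 321×(6.37)^0.667 = 1100 K; PV^γ = const ⇒ P₂ = 6010 kPa.
For an ideal gas ΔU = nCvΔT with Cv = (3/2)R = 12.5 J/(mol·K).
ΔU = 4.00×12.5×(1100−321) = 39000 J.

39000 J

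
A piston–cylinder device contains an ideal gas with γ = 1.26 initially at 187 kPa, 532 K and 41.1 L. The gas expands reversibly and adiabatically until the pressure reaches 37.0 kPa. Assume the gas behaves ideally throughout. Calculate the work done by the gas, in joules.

8400 J

n = P₁V₁/(RT₁) = 187×41.1/(8.314×532) = 1.74 mol.
Adiabatic: T₂/T₁ = (P₂/P₁)^((γ−1)/γ) ⇒ T₂ = 532×(0.198)^0.206 = 381 K; V₂ = 149 L.
ΔU = nCvΔT = 1.74×32.0×(381−532) = -8400 J.
Q = 0 for an adiabatic process, so W = −ΔU = 8400 J.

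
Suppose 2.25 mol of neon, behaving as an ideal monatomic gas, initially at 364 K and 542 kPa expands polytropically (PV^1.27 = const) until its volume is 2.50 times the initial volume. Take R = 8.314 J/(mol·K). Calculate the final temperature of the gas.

284 K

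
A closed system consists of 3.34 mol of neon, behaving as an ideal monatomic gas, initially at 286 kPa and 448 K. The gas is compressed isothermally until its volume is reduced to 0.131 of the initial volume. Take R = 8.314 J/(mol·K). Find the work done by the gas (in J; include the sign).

-25300 J

V₁ = nRT₁/P₁ = 3.34×8.314×448/286 = 43.5 L.
Isothermal: T stays 448 K; PV = const ⇒ V₂ = 5.70 L, P₂ = 2180 kPa.
W = nRT ln(V₂/V₁) = 3.34×8.314×448×ln(0.131) = -25300 J.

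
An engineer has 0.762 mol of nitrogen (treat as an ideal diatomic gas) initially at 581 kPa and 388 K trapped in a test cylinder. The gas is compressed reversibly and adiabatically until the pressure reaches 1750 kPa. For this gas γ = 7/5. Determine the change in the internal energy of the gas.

V₁ = nRT₁/P₁ = 0.762×8.314×388/581 = 4.23 L.
Adiabatic: T₂/T₁ = (P₂/P₁)^((γ−1)/γ) ⇒ T₂ = 388×(3.01)^0.286 = 532 K; V₂ = 1.92 L.
For an ideal gas ΔU = nCvΔT with Cv = (5/2)R = 20.8 J/(mol·K).
ΔU = 0.762×20.8×(532−388) = 2280 J.

2280 J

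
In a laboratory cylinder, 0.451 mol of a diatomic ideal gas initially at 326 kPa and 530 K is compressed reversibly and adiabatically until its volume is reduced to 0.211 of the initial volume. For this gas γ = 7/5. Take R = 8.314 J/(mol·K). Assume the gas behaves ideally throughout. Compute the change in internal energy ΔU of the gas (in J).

4290 J

V₁ = nRT₁/P₁ = 0.451×8.314×530/326 = 6.10 L.
Adiabatic: TV^(γ−1) = const ⇒ T₂ = 530×(4.74)^0.400 = 988 K; PV^γ = const ⇒ P₂ = 2880 kPa.
For an ideal gas ΔU = nCvΔT with Cv = (5/2)R = 20.8 J/(mol·K).
ΔU = 0.451×20.8×(988−530) = 4290 J.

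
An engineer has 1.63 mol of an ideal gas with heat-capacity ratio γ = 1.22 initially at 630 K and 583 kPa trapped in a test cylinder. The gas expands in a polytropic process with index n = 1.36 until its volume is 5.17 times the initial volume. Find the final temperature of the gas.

349 K

V₁ = nRT₁/P₁ = 1.63×8.314×630/583 = 14.6 L.
Polytropic n=1.36: T₂ = T₁(V₁/V₂)^(n−1) = 630×(0.193)^0.36 = 349 K; P₂ = P₁(V₁/V₂)^n = 62.4 kPa.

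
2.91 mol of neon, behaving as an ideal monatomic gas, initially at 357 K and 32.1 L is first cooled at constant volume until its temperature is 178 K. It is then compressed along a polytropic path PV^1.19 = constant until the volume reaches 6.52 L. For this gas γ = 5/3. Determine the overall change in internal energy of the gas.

-4210 J

P₁ = nRT₁/V₁ = 2.91×8.314×357/32.1 = 269 kPa.
Step 1 — Isochoric: V stays 32.1 L; P/T = const ⇒ T₂ = 178 K, P₂ = 134 kPa.
W = 0 (no volume change).
ΔU = nCvΔT = 2.91×12.5×(178−357) = -6500 J.
Q = ΔU = -6500 J.
State after step 1: P = 134 kPa, V = 32.1 L, T = 178 K.
Step 2 — Polytropic n=1.19: T₂ = T₁(V₁/V₂)^(n−1) = 178×(4.92)^0.19 = 241 K; P₂ = P₁(V₁/V₂)^n = 894 kPa.
W = (P₁V₁−P₂V₂)/(n−1) = (134×32.1−894×6.52)/0.19 = -8020 J.
ΔU = nCvΔT = 2.91×12.5×(241−178) = 2280 J.
Q = ΔU + W = -5730 J.
Net over both steps: W = -8020 J, Q = -12200 J, ΔU = -4210 J.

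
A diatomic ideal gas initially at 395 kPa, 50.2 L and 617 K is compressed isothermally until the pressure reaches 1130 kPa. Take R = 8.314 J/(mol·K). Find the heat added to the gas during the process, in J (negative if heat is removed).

n = P₁V₁/(RT₁) = 395×50.2/(8.314×617) = 3.87 mol.
Isothermal: T stays 617 K; PV = const ⇒ V₂ = 17.5 L, P₂ = 1130 kPa.
ΔU = 0 (ideal gas, T constant).
W = nRT ln(V₂/V₁) = 3.87×8.314×617×ln(0.350) = -20800 J.
Q = ΔU + W = -20800 J.

-20800 J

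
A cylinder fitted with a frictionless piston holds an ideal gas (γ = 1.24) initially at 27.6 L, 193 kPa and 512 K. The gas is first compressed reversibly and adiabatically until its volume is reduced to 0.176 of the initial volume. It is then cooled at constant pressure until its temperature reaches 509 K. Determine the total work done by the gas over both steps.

n = P₁V₁/(RT₁) = 193×27.6/(8.314×512) = 1.25 mol.
Step 1 — Adiabatic: TV^(γ−1) = const ⇒ T₂ = 512×(5.68)^0.240 = 777 K; PV^γ = const ⇒ P₂ = 1660 kPa.
ΔU = nCvΔT = 1.25×34.6×(777−512) = 11500 J.
Q = 0 for an adiabatic process, so W = −ΔU = -11500 J.
State after step 1: P = 1660 kPa, V = 4.86 L, T = 777 K.
Step 2 — Isobaric: P stays 1660 kPa; V/T = const ⇒ T₂ = 509 K, V₂ = 3.18 L.
W = PΔV = 1660×(3.18−4.86) kPa·L = -2790 J.
ΔU = nCvΔT = 1.25×34.6×(509−777) = -11600 J.
Q = ΔU + W = nCpΔT = -14400 J.
Net over both steps: W = -14300 J, Q = -14400 J, ΔU = -130 J.

-14300 J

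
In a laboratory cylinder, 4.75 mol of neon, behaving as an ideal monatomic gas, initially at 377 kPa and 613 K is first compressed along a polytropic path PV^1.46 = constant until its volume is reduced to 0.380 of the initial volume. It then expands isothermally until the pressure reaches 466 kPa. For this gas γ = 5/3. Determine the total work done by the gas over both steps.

V₁ = nRT₁/P₁ = 4.75×8.314×613/377 = 64.2 L.
Step 1 — Polytropic n=1.46: T₂ = T₁(V₁/V₂)^(n−1) = 613×(2.63)^0.46 = 957 K; P₂ = P₁(V₁/V₂)^n = 1550 kPa.
W = (P₁V₁−P₂V₂)/(n−1) = (377×64.2−1550×24.4)/0.46 = -29500 J.
ΔU = nCvΔT = 4.75×12.5×(957−613) = 20400 J.
Q = ΔU + W = -9150 J.
State after step 1: P = 1550 kPa, V = 24.4 L, T = 957 K.
Step 2 — Isothermal: T stays 957 K; PV = const ⇒ V₂ = 81.1 L, P₂ = 466 kPa.
ΔU = 0 (ideal gas, T constant).
W = nRT ln(V₂/V₁) = 4.75×8.314×957×ln(3.32) = 45400 J.
Q = ΔU + W = 45400 J.
Net over both steps: W = 15900 J, Q = 36200 J, ΔU = 20400 J.

15900 J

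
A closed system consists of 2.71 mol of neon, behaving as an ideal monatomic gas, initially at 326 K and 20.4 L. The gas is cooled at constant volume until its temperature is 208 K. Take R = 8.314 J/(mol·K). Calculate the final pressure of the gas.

P₁ = nRT₁/V₁ = 2.71×8.314×326/20.4 = 360 kPa.
Isochoric: V stays 20.4 L; P/T = const ⇒ T₂ = 208 K, P₂ = 230 kPa.

230 kPa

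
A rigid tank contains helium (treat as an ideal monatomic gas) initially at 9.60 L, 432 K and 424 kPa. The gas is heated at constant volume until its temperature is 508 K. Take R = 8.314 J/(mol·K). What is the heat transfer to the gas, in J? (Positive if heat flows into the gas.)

n = P₁V₁/(RT₁) = 424×9.60/(8.314×432) = 1.13 mol.
Isochoric: V stays 9.60 L; P/T = const ⇒ T₂ = 508 K, P₂ = 499 kPa.
W = 0 (no volume change).
ΔU = nCvΔT = 1.13×12.5×(508−432) = 1070 J.
Q = ΔU = 1070 J.

1070 J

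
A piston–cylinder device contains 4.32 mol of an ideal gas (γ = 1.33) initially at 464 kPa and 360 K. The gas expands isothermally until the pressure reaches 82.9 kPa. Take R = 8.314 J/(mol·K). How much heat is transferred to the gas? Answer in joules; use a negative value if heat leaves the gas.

22300 J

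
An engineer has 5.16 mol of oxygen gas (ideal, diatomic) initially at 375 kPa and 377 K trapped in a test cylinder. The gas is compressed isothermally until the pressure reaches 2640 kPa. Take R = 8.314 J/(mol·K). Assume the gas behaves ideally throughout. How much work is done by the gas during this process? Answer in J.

-31600 J

V₁ = nRT₁/P₁ = 5.16×8.314×377/375 = 43.1 L.
Isothermal: T stays 377 K; PV = const ⇒ V₂ = 6.13 L, P₂ = 2640 kPa.
W = nRT ln(V₂/V₁) = 5.16×8.314×377×ln(0.142) = -31600 J.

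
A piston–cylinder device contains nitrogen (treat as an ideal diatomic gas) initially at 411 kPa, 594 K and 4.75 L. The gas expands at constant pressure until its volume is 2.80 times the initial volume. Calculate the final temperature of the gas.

Isobaric: P stays 411 kPa; V/T = const ⇒ T₂ = 1660 K, V₂ = 13.3 L.

1660 K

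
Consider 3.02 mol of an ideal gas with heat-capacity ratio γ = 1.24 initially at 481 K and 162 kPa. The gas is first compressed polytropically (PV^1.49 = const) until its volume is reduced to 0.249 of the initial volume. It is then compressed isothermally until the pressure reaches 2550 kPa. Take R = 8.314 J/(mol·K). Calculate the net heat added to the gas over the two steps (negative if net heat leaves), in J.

V₁ = nRT₁/P₁ = 3.02×8.314×481/162 = 74.5 L.
Step 1 — Polytropic n=1.49: T₂ = T₁(V₁/V₂)^(n−1) = 481×(4.02)^0.49 = 951 K; P₂ = P₁(V₁/V₂)^n = 1290 kPa.
W = (P₁V₁−P₂V₂)/(n−1) = (162×74.5−1290×18.6)/0.49 = -24100 J.
ΔU = nCvΔT = 3.02×34.6×(951−481) = 49100 J.
Q = ΔU + W = 25100 J.
State after step 1: P = 1290 kPa, V = 18.6 L, T = 951 K.
Step 2 — Isothermal: T stays 951 K; PV = const ⇒ V₂ = 9.36 L, P₂ = 2550 kPa.
ΔU = 0 (ideal gas, T constant).
W = nRT ln(V₂/V₁) = 3.02×8.314×951×ln(0.504) = -16300 J.
Q = ΔU + W = -16300 J.
Net over both steps: W = -40400 J, Q = 8720 J, ΔU = 49100 J.

8720 J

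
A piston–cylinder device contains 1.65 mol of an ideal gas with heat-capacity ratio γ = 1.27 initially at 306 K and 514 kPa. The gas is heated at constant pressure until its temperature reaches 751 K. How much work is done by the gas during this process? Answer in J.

V₁ = nRT₁/P₁ = 1.65×8.314×306/514 = 8.17 L.
Isobaric: P stays 514 kPa; V/T = const ⇒ T₂ = 751 K, V₂ = 20.0 L.
W = PΔV = 514×(20.0−8.17) kPa·L = 6100 J.

6100 J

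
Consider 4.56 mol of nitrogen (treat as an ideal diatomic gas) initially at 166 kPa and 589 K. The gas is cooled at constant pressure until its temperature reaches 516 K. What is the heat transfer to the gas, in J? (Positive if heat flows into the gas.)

V₁ = nRT₁/P₁ = 4.56×8.314×589/166 = 135 L.
Isobaric: P stays 166 kPa; V/T = const ⇒ T₂ = 516 K, V₂ = 118 L.
W = PΔV = 166×(118−135) kPa·L = -2770 J.
ΔU = nCvΔT = 4.56×20.8×(516−589) = -6920 J.
Q = ΔU + W = nCpΔT = -9690 J.

-9690 J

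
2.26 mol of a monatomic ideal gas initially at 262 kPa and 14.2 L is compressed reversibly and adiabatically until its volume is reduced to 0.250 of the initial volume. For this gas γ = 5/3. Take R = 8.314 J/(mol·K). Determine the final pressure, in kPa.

T₁ = P₁V₁/(nR) = 262×14.2/(2.26×8.314) = 198 K.
Adiabatic: TV^(γ−1) = const ⇒ T₂ = 198×(4.00)^0.667 = 499 K; PV^γ = const ⇒ P₂ = 2640 kPa.

2640 kPa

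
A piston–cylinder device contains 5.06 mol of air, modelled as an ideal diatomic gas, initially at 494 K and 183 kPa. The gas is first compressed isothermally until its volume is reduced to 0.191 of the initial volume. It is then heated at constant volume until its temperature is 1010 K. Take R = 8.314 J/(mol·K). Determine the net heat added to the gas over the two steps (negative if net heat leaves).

19900 J

V₁ = nRT₁/P₁ = 5.06×8.314×494/183 = 114 L.
Step 1 — Isothermal: T stays 494 K; PV = const ⇒ V₂ = 21.7 L, P₂ = 958 kPa.
ΔU = 0 (ideal gas, T constant).
W = nRT ln(V₂/V₁) = 5.06×8.314×494×ln(0.191) = -34400 J.
Q = ΔU + W = -34400 J.
State after step 1: P = 958 kPa, V = 21.7 L, T = 494 K.
Step 2 — Isochoric: V stays 21.7 L; P/T = const ⇒ T₂ = 1010 K, P₂ = 1960 kPa.
W = 0 (no volume change).
ΔU = nCvΔT = 5.06×20.8×(1010−494) = 54300 J.
Q = ΔU = 54300 J.
Net over both steps: W = -34400 J, Q = 19900 J, ΔU = 54300 J.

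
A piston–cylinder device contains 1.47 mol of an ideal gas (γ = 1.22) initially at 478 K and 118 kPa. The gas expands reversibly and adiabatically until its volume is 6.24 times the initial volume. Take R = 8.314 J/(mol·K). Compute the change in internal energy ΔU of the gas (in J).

V₁ = nRT₁/P₁ = 1.47×8.314×478/118 = 49.5 L.
Adiabatic: TV^(γ−1) = const ⇒ T₂ = 478×(0.160)^0.220 = 320 K; PV^γ = const ⇒ P₂ = 12.6 kPa.
For an ideal gas ΔU = nCvΔT with Cv = R/(γ−1) = 37.8 J/(mol·K).
ΔU = 1.47×37.8×(320−478) = -8800 J.

-8800 J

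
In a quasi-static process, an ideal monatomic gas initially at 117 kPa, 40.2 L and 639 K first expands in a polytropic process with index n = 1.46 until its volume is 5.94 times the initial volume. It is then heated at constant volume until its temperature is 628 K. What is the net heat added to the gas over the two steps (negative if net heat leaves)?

n = P₁V₁/(RT₁) = 117×40.2/(8.314×639) = 0.885 mol.
Step 1 — Polytropic n=1.46: T₂ = T₁(V₁/V₂)^(n−1) = 639×(0.168)^0.46 = 282 K; P₂ = P₁(V₁/V₂)^n = 8.68 kPa.
W = (P₁V₁−P₂V₂)/(n−1) = (117×40.2−8.68×239)/0.46 = 5720 J.
ΔU = nCvΔT = 0.885×12.5×(282−639) = -3950 J.
Q = ΔU + W = 1770 J.
State after step 1: P = 8.68 kPa, V = 239 L, T = 282 K.
Step 2 — Isochoric: V stays 239 L; P/T = const ⇒ T₂ = 628 K, P₂ = 19.4 kPa.
W = 0 (no volume change).
ΔU = nCvΔT = 0.885×12.5×(628−282) = 3830 J.
Q = ΔU = 3830 J.
Net over both steps: W = 5720 J, Q = 5600 J, ΔU = -121 J.

5600 J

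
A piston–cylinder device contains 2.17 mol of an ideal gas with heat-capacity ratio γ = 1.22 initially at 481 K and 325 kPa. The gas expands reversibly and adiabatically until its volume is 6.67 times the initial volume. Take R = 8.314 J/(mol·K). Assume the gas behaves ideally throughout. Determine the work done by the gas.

V₁ = nRT₁/P₁ = 2.17×8.314×481/325 = 26.7 L.
Adiabatic: TV^(γ−1) = const ⇒ T₂ = 481×(0.150)^0.220 = 317 K; PV^γ = const ⇒ P₂ = 32.1 kPa.
ΔU = nCvΔT = 2.17×37.8×(317−481) = -13500 J.
Q = 0 for an adiabatic process, so W = −ΔU = 13500 J.

13500 J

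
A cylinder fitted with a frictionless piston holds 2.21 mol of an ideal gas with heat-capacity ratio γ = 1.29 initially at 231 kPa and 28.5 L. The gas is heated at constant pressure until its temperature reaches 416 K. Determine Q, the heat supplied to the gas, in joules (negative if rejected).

4720 J

T₁ = P₁V₁/(nR) = 231×28.5/(2.21×8.314) = 358 K.
Isobaric: P stays 231 kPa; V/T = const ⇒ T₂ = 416 K, V₂ = 33.1 L.
W = PΔV = 231×(33.1−28.5) kPa·L = 1060 J.
ΔU = nCvΔT = 2.21×28.7×(416−358) = 3660 J.
Q = ΔU + W = nCpΔT = 4720 J.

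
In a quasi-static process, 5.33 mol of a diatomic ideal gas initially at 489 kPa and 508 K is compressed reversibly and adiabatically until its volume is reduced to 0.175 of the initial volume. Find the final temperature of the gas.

1020 K

V₁ = nRT₁/P₁ = 5.33×8.314×508/489 = 46.0 L.
Adiabatic: TV^(γ−1) = const ⇒ T₂ = 508×(5.71)^0.400 = 1020 K; PV^γ = const ⇒ P₂ = 5610 kPa.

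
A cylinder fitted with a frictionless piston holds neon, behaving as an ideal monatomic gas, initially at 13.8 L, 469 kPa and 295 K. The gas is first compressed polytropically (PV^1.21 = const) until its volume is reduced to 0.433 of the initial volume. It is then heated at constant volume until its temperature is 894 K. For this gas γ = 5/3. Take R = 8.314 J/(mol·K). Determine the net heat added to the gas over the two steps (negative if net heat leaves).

13800 J

n = P₁V₁/(RT₁) = 469×13.8/(8.314×295) = 2.64 mol.
Step 1 — Polytropic n=1.21: T₂ = T₁(V₁/V₂)^(n−1) = 295×(2.31)^0.21 = 352 K; P₂ = P₁(V₁/V₂)^n = 1290 kPa.
W = (P₁V₁−P₂V₂)/(n−1) = (469×13.8−1290×5.98)/0.21 = -5920 J.
ΔU = nCvΔT = 2.64×12.5×(352−295) = 1870 J.
Q = ΔU + W = -4060 J.
State after step 1: P = 1290 kPa, V = 5.98 L, T = 352 K.
Step 2 — Isochoric: V stays 5.98 L; P/T = const ⇒ T₂ = 894 K, P₂ = 3280 kPa.
W = 0 (no volume change).
ΔU = nCvΔT = 2.64×12.5×(894−352) = 17800 J.
Q = ΔU = 17800 J.
Net over both steps: W = -5920 J, Q = 13800 J, ΔU = 19700 J.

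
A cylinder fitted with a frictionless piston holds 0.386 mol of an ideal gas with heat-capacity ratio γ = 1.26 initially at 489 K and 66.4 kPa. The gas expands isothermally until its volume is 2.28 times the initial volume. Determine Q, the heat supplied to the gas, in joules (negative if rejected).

1290 J

V₁ = nRT₁/P₁ = 0.386×8.314×489/66.4 = 23.6 L.
Isothermal: T stays 489 K; PV = const ⇒ V₂ = 53.9 L, P₂ = 29.1 kPa.
ΔU = 0 (ideal gas, T constant).
W = nRT ln(V₂/V₁) = 0.386×8.314×489×ln(2.28) = 1290 J.
Q = ΔU + W = 1290 J.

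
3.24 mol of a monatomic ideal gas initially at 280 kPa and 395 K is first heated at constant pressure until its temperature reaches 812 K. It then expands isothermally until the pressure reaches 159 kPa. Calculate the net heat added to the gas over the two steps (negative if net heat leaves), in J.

V₁ = nRT₁/P₁ = 3.24×8.314×395/280 = 38.0 L.
Step 1 — Isobaric: P stays 280 kPa; V/T = const ⇒ T₂ = 812 K, V₂ = 78.1 L.
W = PΔV = 280×(78.1−38.0) kPa·L = 11200 J.
ΔU = nCvΔT = 3.24×12.5×(812−395) = 16800 J.
Q = ΔU + W = nCpΔT = 28100 J.
State after step 1: P = 280 kPa, V = 78.1 L, T = 812 K.
Step 2 — Isothermal: T stays 812 K; PV = const ⇒ V₂ = 138 L, P₂ = 159 kPa.
ΔU = 0 (ideal gas, T constant).
W = nRT ln(V₂/V₁) = 3.24×8.314×812×ln(1.76) = 12400 J.
Q = ΔU + W = 12400 J.
Net over both steps: W = 23600 J, Q = 40500 J, ΔU = 16800 J.

40500 J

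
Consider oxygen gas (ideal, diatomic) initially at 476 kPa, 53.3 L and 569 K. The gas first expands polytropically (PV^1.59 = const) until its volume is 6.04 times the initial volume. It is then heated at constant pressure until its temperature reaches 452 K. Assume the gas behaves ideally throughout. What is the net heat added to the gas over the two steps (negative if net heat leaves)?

n = P₁V₁/(RT₁) = 476×53.3/(8.314×569) = 5.36 mol.
Step 1 — Polytropic n=1.59: T₂ = T₁(V₁/V₂)^(n−1) = 569×(0.166)^0.59 = 197 K; P₂ = P₁(V₁/V₂)^n = 27.3 kPa.
W = (P₁V₁−P₂V₂)/(n−1) = (476×53.3−27.3×322)/0.59 = 28100 J.
ΔU = nCvΔT = 5.36×20.8×(197−569) = -41500 J.
Q = ΔU + W = -13400 J.
State after step 1: P = 27.3 kPa, V = 322 L, T = 197 K.
Step 2 — Isobaric: P stays 27.3 kPa; V/T = const ⇒ T₂ = 452 K, V₂ = 739 L.
W = PΔV = 27.3×(739−322) kPa·L = 11400 J.
ΔU = nCvΔT = 5.36×20.8×(452−197) = 28400 J.
Q = ΔU + W = nCpΔT = 39800 J.
Net over both steps: W = 39500 J, Q = 26500 J, ΔU = -13000 J.

26500 J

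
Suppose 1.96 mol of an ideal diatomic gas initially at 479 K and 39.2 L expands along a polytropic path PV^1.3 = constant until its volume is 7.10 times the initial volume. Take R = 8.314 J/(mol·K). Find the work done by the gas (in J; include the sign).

P₁ = nRT₁/V₁ = 1.96×8.314×479/39.2 = 199 kPa.
Polytropic n=1.3: T₂ = T₁(V₁/V₂)^(n−1) = 479×(0.141)^0.30 = 266 K; P₂ = P₁(V₁/V₂)^n = 15.6 kPa.
W = (P₁V₁−P₂V₂)/(n−1) = (199×39.2−15.6×278)/0.30 = 11600 J.

11600 J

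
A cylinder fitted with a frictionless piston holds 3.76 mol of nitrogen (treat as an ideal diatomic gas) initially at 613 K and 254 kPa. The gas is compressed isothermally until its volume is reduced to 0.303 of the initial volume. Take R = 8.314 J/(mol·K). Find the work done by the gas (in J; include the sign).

V₁ = nRT₁/P₁ = 3.76×8.314×613/254 = 75.4 L.
Isothermal: T stays 613 K; PV = const ⇒ V₂ = 22.9 L, P₂ = 838 kPa.
W = nRT ln(V₂/V₁) = 3.76×8.314×613×ln(0.303) = -22900 J.

-22900 J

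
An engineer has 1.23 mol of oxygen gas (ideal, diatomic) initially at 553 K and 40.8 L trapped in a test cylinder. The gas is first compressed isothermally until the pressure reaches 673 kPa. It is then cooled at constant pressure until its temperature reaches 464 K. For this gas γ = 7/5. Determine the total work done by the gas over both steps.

-9850 J

P₁ = nRT₁/V₁ = 1.23×8.314×553/40.8 = 139 kPa.
Step 1 — Isothermal: T stays 553 K; PV = const ⇒ V₂ = 8.40 L, P₂ = 673 kPa.
ΔU = 0 (ideal gas, T constant).
W = nRT ln(V₂/V₁) = 1.23×8.314×553×ln(0.206) = -8940 J.
Q = ΔU + W = -8940 J.
State after step 1: P = 673 kPa, V = 8.40 L, T = 553 K.
Step 2 — Isobaric: P stays 673 kPa; V/T = const ⇒ T₂ = 464 K, V₂ = 7.05 L.
W = PΔV = 673×(7.05−8.40) kPa·L = -910 J.
ΔU = nCvΔT = 1.23×20.8×(464−553) = -2280 J.
Q = ΔU + W = nCpΔT = -3190 J.
Net over both steps: W = -9850 J, Q = -12100 J, ΔU = -2280 J.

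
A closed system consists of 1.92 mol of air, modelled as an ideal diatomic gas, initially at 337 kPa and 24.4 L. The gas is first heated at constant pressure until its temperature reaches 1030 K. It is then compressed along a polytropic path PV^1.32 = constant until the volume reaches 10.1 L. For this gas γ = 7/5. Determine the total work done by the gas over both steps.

-25500 J

T₁ = P₁V₁/(nR) = 337×24.4/(1.92×8.314) = 515 K.
Step 1 — Isobaric: P stays 337 kPa; V/T = const ⇒ T₂ = 1030 K, V₂ = 48.8 L.
W = PΔV = 337×(48.8−24.4) kPa·L = 8220 J.
ΔU = nCvΔT = 1.92×20.8×(1030−515) = 20500 J.
Q = ΔU + W = nCpΔT = 28800 J.
State after step 1: P = 337 kPa, V = 48.8 L, T = 1030 K.
Step 2 — Polytropic n=1.32: T₂ = T₁(V₁/V₂)^(n−1) = 1030×(4.83)^0.32 = 1700 K; P₂ = P₁(V₁/V₂)^n = 2690 kPa.
W = (P₁V₁−P₂V₂)/(n−1) = (337×48.8−2690×10.1)/0.32 = -33700 J.
ΔU = nCvΔT = 1.92×20.8×(1700−1030) = 26900 J.
Q = ΔU + W = -6730 J.
Net over both steps: W = -25500 J, Q = 22000 J, ΔU = 47500 J.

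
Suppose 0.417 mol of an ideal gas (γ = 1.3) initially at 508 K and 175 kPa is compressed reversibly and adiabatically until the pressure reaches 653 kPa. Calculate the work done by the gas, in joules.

V₁ = nRT₁/P₁ = 0.417×8.314×508/175 = 10.1 L.
Adiabatic: T₂/T₁ = (P₂/P₁)^((γ−1)/γ) ⇒ T₂ = 508×(3.73)^0.231 = 688 K; V₂ = 3.65 L.
ΔU = nCvΔT = 0.417×27.7×(688−508) = 2080 J.
Q = 0 for an adiabatic process, so W = −ΔU = -2080 J.

-2080 J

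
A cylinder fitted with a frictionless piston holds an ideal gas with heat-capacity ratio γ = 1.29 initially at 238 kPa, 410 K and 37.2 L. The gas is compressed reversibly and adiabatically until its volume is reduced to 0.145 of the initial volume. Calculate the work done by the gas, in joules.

n = P₁V₁/(RT₁) = 238×37.2/(8.314×410) = 2.60 mol.
Adiabatic: TV^(γ−1) = const ⇒ T₂ = 410×(6.90)^0.290 = 718 K; PV^γ = const ⇒ P₂ = 2870 kPa.
ΔU = nCvΔT = 2.60×28.7×(718−410) = 22900 J.
Q = 0 for an adiabatic process, so W = −ΔU = -22900 J.

-22900 J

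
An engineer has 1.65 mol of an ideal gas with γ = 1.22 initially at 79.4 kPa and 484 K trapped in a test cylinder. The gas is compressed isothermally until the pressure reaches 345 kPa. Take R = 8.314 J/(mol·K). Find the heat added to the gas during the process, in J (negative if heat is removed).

-9750 J

V₁ = nRT₁/P₁ = 1.65×8.314×484/79.4 = 83.6 L.
Isothermal: T stays 484 K; PV = const ⇒ V₂ = 19.2 L, P₂ = 345 kPa.
ΔU = 0 (ideal gas, T constant).
W = nRT ln(V₂/V₁) = 1.65×8.314×484×ln(0.230) = -9750 J.
Q = ΔU + W = -9750 J.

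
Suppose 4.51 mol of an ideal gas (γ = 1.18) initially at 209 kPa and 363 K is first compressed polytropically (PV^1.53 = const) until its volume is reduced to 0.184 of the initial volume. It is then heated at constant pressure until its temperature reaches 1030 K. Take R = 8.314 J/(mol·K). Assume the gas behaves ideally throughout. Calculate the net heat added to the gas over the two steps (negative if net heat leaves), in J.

V₁ = nRT₁/P₁ = 4.51×8.314×363/209 = 65.1 L.
Step 1 — Polytropic n=1.53: T₂ = T₁(V₁/V₂)^(n−1) = 363×(5.43)^0.53 = 890 K; P₂ = P₁(V₁/V₂)^n = 2790 kPa.
W = (P₁V₁−P₂V₂)/(n−1) = (209×65.1−2790×12.0)/0.53 = -37300 J.
ΔU = nCvΔT = 4.51×46.2×(890−363) = 110000 J.
Q = ΔU + W = 72500 J.
State after step 1: P = 2790 kPa, V = 12.0 L, T = 890 K.
Step 2 — Isobaric: P stays 2790 kPa; V/T = const ⇒ T₂ = 1030 K, V₂ = 13.9 L.
W = PΔV = 2790×(13.9−12.0) kPa·L = 5240 J.
ΔU = nCvΔT = 4.51×46.2×(1030−890) = 29100 J.
Q = ΔU + W = nCpΔT = 34300 J.
Net over both steps: W = -32100 J, Q = 107000 J, ΔU = 139000 J.

107000 J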